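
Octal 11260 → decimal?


Positional values:
Position 0: 0 × 8^0 = 0
Position 1: 6 × 8^1 = 48
Position 2: 2 × 8^2 = 128
Position 3: 1 × 8^3 = 512
Position 4: 1 × 8^4 = 4096
Sum = 0 + 48 + 128 + 512 + 4096
= 4784


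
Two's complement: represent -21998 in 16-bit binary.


Original: 0101010111101110
Step 1 - Invert all bits: 1010101000010001
Step 2 - Add 1: 1010101000010001 + 1
= 1010101000010010 (represents -21998)


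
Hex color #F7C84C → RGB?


Hex: #F7C84C
R = F7₁₆ = 247
G = C8₁₆ = 200
B = 4C₁₆ = 76
= RGB(247, 200, 76)


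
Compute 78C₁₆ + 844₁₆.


Align and add column by column (LSB to MSB, each column mod 16 with carry):
  078C
+ 0844
  ----
  col 0: C(12) + 4(4) + 0 (carry in) = 16 → 0(0), carry out 1
  col 1: 8(8) + 4(4) + 1 (carry in) = 13 → D(13), carry out 0
  col 2: 7(7) + 8(8) + 0 (carry in) = 15 → F(15), carry out 0
  col 3: 0(0) + 0(0) + 0 (carry in) = 0 → 0(0), carry out 0
Reading digits MSB→LSB: 0FD0
Strip leading zeros: FD0
= 0xFD0


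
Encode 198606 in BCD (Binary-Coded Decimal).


Each digit → 4-bit binary:
  1 → 0001
  9 → 1001
  8 → 1000
  6 → 0110
  0 → 0000
  6 → 0110
= 0001 1001 1000 0110 0000 0110


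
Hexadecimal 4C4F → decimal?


Positional values:
Position 0: F × 16^0 = 15 × 1 = 15
Position 1: 4 × 16^1 = 4 × 16 = 64
Position 2: C × 16^2 = 12 × 256 = 3072
Position 3: 4 × 16^3 = 4 × 4096 = 16384
Sum = 15 + 64 + 3072 + 16384
= 19535


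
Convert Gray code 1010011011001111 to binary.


Gray code: 1010011011001111
MSB stays the same: 1
Each subsequent bit = prev_binary XOR current_gray:
  B[1] = 1 XOR 0 = 1
  B[2] = 1 XOR 1 = 0
  B[3] = 0 XOR 0 = 0
  B[4] = 0 XOR 0 = 0
  B[5] = 0 XOR 1 = 1
  B[6] = 1 XOR 1 = 0
  B[7] = 0 XOR 0 = 0
  B[8] = 0 XOR 1 = 1
  B[9] = 1 XOR 1 = 0
  B[10] = 0 XOR 0 = 0
  B[11] = 0 XOR 0 = 0
  B[12] = 0 XOR 1 = 1
  B[13] = 1 XOR 1 = 0
  B[14] = 0 XOR 1 = 1
  B[15] = 1 XOR 1 = 0
= 1100010010001010 (50314 decimal)


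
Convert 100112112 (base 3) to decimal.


Positional values (base 3):
  2 × 3^0 = 2 × 1 = 2
  1 × 3^1 = 1 × 3 = 3
  1 × 3^2 = 1 × 9 = 9
  2 × 3^3 = 2 × 27 = 54
  1 × 3^4 = 1 × 81 = 81
  1 × 3^5 = 1 × 243 = 243
  0 × 3^6 = 0 × 729 = 0
  0 × 3^7 = 0 × 2187 = 0
  1 × 3^8 = 1 × 6561 = 6561
Sum = 2 + 3 + 9 + 54 + 81 + 243 + 0 + 0 + 6561
= 6953


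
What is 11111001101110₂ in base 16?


Group into 4-bit nibbles: 0011111001101110
  0011 = 3
  1110 = E
  0110 = 6
  1110 = E
= 0x3E6E


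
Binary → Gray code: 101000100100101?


Binary: 101000100100101
Gray code: G = B XOR (B >> 1)
B >> 1 = 010100010010010
101000100100101 XOR 010100010010010:
  1 XOR 0 = 1
  0 XOR 1 = 1
  1 XOR 0 = 1
  0 XOR 1 = 1
  0 XOR 0 = 0
  0 XOR 0 = 0
  1 XOR 0 = 1
  0 XOR 1 = 1
  0 XOR 0 = 0
  1 XOR 0 = 1
  0 XOR 1 = 1
  0 XOR 0 = 0
  1 XOR 0 = 1
  0 XOR 1 = 1
  1 XOR 0 = 1
= 111100110110111


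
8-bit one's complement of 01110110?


Original: 01110110
Invert all bits:
  bit 0: 0 → 1
  bit 1: 1 → 0
  bit 2: 1 → 0
  bit 3: 1 → 0
  bit 4: 0 → 1
  bit 5: 1 → 0
  bit 6: 1 → 0
  bit 7: 0 → 1
= 10001001


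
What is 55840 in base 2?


Divide by 2 repeatedly:
55840 ÷ 2 = 27920 remainder 0
27920 ÷ 2 = 13960 remainder 0
13960 ÷ 2 = 6980 remainder 0
6980 ÷ 2 = 3490 remainder 0
3490 ÷ 2 = 1745 remainder 0
1745 ÷ 2 = 872 remainder 1
872 ÷ 2 = 436 remainder 0
436 ÷ 2 = 218 remainder 0
218 ÷ 2 = 109 remainder 0
109 ÷ 2 = 54 remainder 1
54 ÷ 2 = 27 remainder 0
27 ÷ 2 = 13 remainder 1
13 ÷ 2 = 6 remainder 1
6 ÷ 2 = 3 remainder 0
3 ÷ 2 = 1 remainder 1
1 ÷ 2 = 0 remainder 1
Reading remainders bottom-up:
= 1101101000100000


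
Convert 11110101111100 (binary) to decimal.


Positional values:
Bit 2: 1 × 2^2 = 4
Bit 3: 1 × 2^3 = 8
Bit 4: 1 × 2^4 = 16
Bit 5: 1 × 2^5 = 32
Bit 6: 1 × 2^6 = 64
Bit 8: 1 × 2^8 = 256
Bit 10: 1 × 2^10 = 1024
Bit 11: 1 × 2^11 = 2048
Bit 12: 1 × 2^12 = 4096
Bit 13: 1 × 2^13 = 8192
Sum = 4 + 8 + 16 + 32 + 64 + 256 + 1024 + 2048 + 4096 + 8192
= 15740


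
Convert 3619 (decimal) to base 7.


Divide by 7 repeatedly:
3619 ÷ 7 = 517 remainder 0
517 ÷ 7 = 73 remainder 6
73 ÷ 7 = 10 remainder 3
10 ÷ 7 = 1 remainder 3
1 ÷ 7 = 0 remainder 1
Reading remainders bottom-up:
= 13360


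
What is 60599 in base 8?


Divide by 8 repeatedly:
60599 ÷ 8 = 7574 remainder 7
7574 ÷ 8 = 946 remainder 6
946 ÷ 8 = 118 remainder 2
118 ÷ 8 = 14 remainder 6
14 ÷ 8 = 1 remainder 6
1 ÷ 8 = 0 remainder 1
Reading remainders bottom-up:
= 0o166267


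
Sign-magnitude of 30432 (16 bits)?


Sign bit: 0 (positive)
Magnitude: 30432 = 111011011100000
= 0111011011100000


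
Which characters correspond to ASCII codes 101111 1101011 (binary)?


Codes (binary): 101111 1101011
Per-code ASCII lookup:
  101111 = 47  (special character) → '/'
  1101011 = 107  (range 97-122: lowercase, 107 - 97 = 10) → 'k'
= '/k'


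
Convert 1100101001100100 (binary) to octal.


Group into 3-bit groups: 001100101001100100
  001 = 1
  100 = 4
  101 = 5
  001 = 1
  100 = 4
  100 = 4
= 0o145144


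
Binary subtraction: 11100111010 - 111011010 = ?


Align and subtract column by column (LSB to MSB, borrowing when needed):
  11100111010
- 00111011010
  -----------
  col 0: (0 - 0 borrow-in) - 0 → 0 - 0 = 0, borrow out 0
  col 1: (1 - 0 borrow-in) - 1 → 1 - 1 = 0, borrow out 0
  col 2: (0 - 0 borrow-in) - 0 → 0 - 0 = 0, borrow out 0
  col 3: (1 - 0 borrow-in) - 1 → 1 - 1 = 0, borrow out 0
  col 4: (1 - 0 borrow-in) - 1 → 1 - 1 = 0, borrow out 0
  col 5: (1 - 0 borrow-in) - 0 → 1 - 0 = 1, borrow out 0
  col 6: (0 - 0 borrow-in) - 1 → borrow from next column: (0+2) - 1 = 1, borrow out 1
  col 7: (0 - 1 borrow-in) - 1 → borrow from next column: (-1+2) - 1 = 0, borrow out 1
  col 8: (1 - 1 borrow-in) - 1 → borrow from next column: (0+2) - 1 = 1, borrow out 1
  col 9: (1 - 1 borrow-in) - 0 → 0 - 0 = 0, borrow out 0
  col 10: (1 - 0 borrow-in) - 0 → 1 - 0 = 1, borrow out 0
Reading bits MSB→LSB: 10101100000
Strip leading zeros: 10101100000
= 10101100000


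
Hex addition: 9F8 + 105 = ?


Align and add column by column (LSB to MSB, each column mod 16 with carry):
  09F8
+ 0105
  ----
  col 0: 8(8) + 5(5) + 0 (carry in) = 13 → D(13), carry out 0
  col 1: F(15) + 0(0) + 0 (carry in) = 15 → F(15), carry out 0
  col 2: 9(9) + 1(1) + 0 (carry in) = 10 → A(10), carry out 0
  col 3: 0(0) + 0(0) + 0 (carry in) = 0 → 0(0), carry out 0
Reading digits MSB→LSB: 0AFD
Strip leading zeros: AFD
= 0xAFD


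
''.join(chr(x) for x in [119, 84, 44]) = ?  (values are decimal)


Codes (decimal): 119 84 44
Per-code ASCII lookup:
  119  (range 97-122: lowercase, 119 - 97 = 22) → 'w'
  84  (range 65-90: uppercase, 84 - 65 = 19) → 'T'
  44  (special character) → ','
= 'wT,'


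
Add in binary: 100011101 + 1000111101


Align and add column by column (LSB to MSB, carry propagating):
  00100011101
+ 01000111101
  -----------
  col 0: 1 + 1 + 0 (carry in) = 2 → bit 0, carry out 1
  col 1: 0 + 0 + 1 (carry in) = 1 → bit 1, carry out 0
  col 2: 1 + 1 + 0 (carry in) = 2 → bit 0, carry out 1
  col 3: 1 + 1 + 1 (carry in) = 3 → bit 1, carry out 1
  col 4: 1 + 1 + 1 (carry in) = 3 → bit 1, carry out 1
  col 5: 0 + 1 + 1 (carry in) = 2 → bit 0, carry out 1
  col 6: 0 + 0 + 1 (carry in) = 1 → bit 1, carry out 0
  col 7: 0 + 0 + 0 (carry in) = 0 → bit 0, carry out 0
  col 8: 1 + 0 + 0 (carry in) = 1 → bit 1, carry out 0
  col 9: 0 + 1 + 0 (carry in) = 1 → bit 1, carry out 0
  col 10: 0 + 0 + 0 (carry in) = 0 → bit 0, carry out 0
Reading bits MSB→LSB: 01101011010
Strip leading zeros: 1101011010
= 1101011010


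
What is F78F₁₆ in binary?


Each hex digit → 4 binary bits:
  F = 1111
  7 = 0111
  8 = 1000
  F = 1111
Concatenate: 1111 0111 1000 1111
= 1111011110001111


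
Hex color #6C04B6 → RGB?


Hex: #6C04B6
R = 6C₁₆ = 108
G = 04₁₆ = 4
B = B6₁₆ = 182
= RGB(108, 4, 182)


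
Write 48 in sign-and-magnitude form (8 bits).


Sign bit: 0 (positive)
Magnitude: 48 = 0110000
= 00110000


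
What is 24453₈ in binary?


Each octal digit → 3 binary bits:
  2 = 010
  4 = 100
  4 = 100
  5 = 101
  3 = 011
Concatenate: 010 100 100 101 011
= 010100100101011


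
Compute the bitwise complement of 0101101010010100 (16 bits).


Original: 0101101010010100
Invert all bits:
  bit 0: 0 → 1
  bit 1: 1 → 0
  bit 2: 0 → 1
  bit 3: 1 → 0
  bit 4: 1 → 0
  bit 5: 0 → 1
  bit 6: 1 → 0
  bit 7: 0 → 1
  bit 8: 1 → 0
  bit 9: 0 → 1
  bit 10: 0 → 1
  bit 11: 1 → 0
  bit 12: 0 → 1
  bit 13: 1 → 0
  bit 14: 0 → 1
  bit 15: 0 → 1
= 1010010101101011


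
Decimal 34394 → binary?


Divide by 2 repeatedly:
34394 ÷ 2 = 17197 remainder 0
17197 ÷ 2 = 8598 remainder 1
8598 ÷ 2 = 4299 remainder 0
4299 ÷ 2 = 2149 remainder 1
2149 ÷ 2 = 1074 remainder 1
1074 ÷ 2 = 537 remainder 0
537 ÷ 2 = 268 remainder 1
268 ÷ 2 = 134 remainder 0
134 ÷ 2 = 67 remainder 0
67 ÷ 2 = 33 remainder 1
33 ÷ 2 = 16 remainder 1
16 ÷ 2 = 8 remainder 0
8 ÷ 2 = 4 remainder 0
4 ÷ 2 = 2 remainder 0
2 ÷ 2 = 1 remainder 0
1 ÷ 2 = 0 remainder 1
Reading remainders bottom-up:
= 1000011001011010


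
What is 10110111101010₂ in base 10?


Positional values:
Bit 1: 1 × 2^1 = 2
Bit 3: 1 × 2^3 = 8
Bit 5: 1 × 2^5 = 32
Bit 6: 1 × 2^6 = 64
Bit 7: 1 × 2^7 = 128
Bit 8: 1 × 2^8 = 256
Bit 10: 1 × 2^10 = 1024
Bit 11: 1 × 2^11 = 2048
Bit 13: 1 × 2^13 = 8192
Sum = 2 + 8 + 32 + 64 + 128 + 256 + 1024 + 2048 + 8192
= 11754


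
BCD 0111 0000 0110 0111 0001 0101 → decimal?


Each 4-bit group → digit:
  0111 → 7
  0000 → 0
  0110 → 6
  0111 → 7
  0001 → 1
  0101 → 5
= 706715


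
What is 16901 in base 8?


Divide by 8 repeatedly:
16901 ÷ 8 = 2112 remainder 5
2112 ÷ 8 = 264 remainder 0
264 ÷ 8 = 33 remainder 0
33 ÷ 8 = 4 remainder 1
4 ÷ 8 = 0 remainder 4
Reading remainders bottom-up:
= 0o41005


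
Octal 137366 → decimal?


Positional values:
Position 0: 6 × 8^0 = 6
Position 1: 6 × 8^1 = 48
Position 2: 3 × 8^2 = 192
Position 3: 7 × 8^3 = 3584
Position 4: 3 × 8^4 = 12288
Position 5: 1 × 8^5 = 32768
Sum = 6 + 48 + 192 + 3584 + 12288 + 32768
= 48886


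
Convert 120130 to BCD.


Each digit → 4-bit binary:
  1 → 0001
  2 → 0010
  0 → 0000
  1 → 0001
  3 → 0011
  0 → 0000
= 0001 0010 0000 0001 0011 0000


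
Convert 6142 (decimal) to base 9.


Divide by 9 repeatedly:
6142 ÷ 9 = 682 remainder 4
682 ÷ 9 = 75 remainder 7
75 ÷ 9 = 8 remainder 3
8 ÷ 9 = 0 remainder 8
Reading remainders bottom-up:
= 8374


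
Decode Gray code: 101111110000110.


Gray code: 101111110000110
MSB stays the same: 1
Each subsequent bit = prev_binary XOR current_gray:
  B[1] = 1 XOR 0 = 1
  B[2] = 1 XOR 1 = 0
  B[3] = 0 XOR 1 = 1
  B[4] = 1 XOR 1 = 0
  B[5] = 0 XOR 1 = 1
  B[6] = 1 XOR 1 = 0
  B[7] = 0 XOR 1 = 1
  B[8] = 1 XOR 0 = 1
  B[9] = 1 XOR 0 = 1
  B[10] = 1 XOR 0 = 1
  B[11] = 1 XOR 0 = 1
  B[12] = 1 XOR 1 = 0
  B[13] = 0 XOR 1 = 1
  B[14] = 1 XOR 0 = 1
= 110101011111011 (27387 decimal)


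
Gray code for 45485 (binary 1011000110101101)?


Binary: 1011000110101101
Gray code: G = B XOR (B >> 1)
B >> 1 = 0101100011010110
1011000110101101 XOR 0101100011010110:
  1 XOR 0 = 1
  0 XOR 1 = 1
  1 XOR 0 = 1
  1 XOR 1 = 0
  0 XOR 1 = 1
  0 XOR 0 = 0
  0 XOR 0 = 0
  1 XOR 0 = 1
  1 XOR 1 = 0
  0 XOR 1 = 1
  1 XOR 0 = 1
  0 XOR 1 = 1
  1 XOR 0 = 1
  1 XOR 1 = 0
  0 XOR 1 = 1
  1 XOR 0 = 1
= 1110100101111011


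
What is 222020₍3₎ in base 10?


Positional values (base 3):
  0 × 3^0 = 0 × 1 = 0
  2 × 3^1 = 2 × 3 = 6
  0 × 3^2 = 0 × 9 = 0
  2 × 3^3 = 2 × 27 = 54
  2 × 3^4 = 2 × 81 = 162
  2 × 3^5 = 2 × 243 = 486
Sum = 0 + 6 + 0 + 54 + 162 + 486
= 708


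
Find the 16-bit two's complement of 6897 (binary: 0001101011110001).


Original: 0001101011110001
Step 1 - Invert all bits: 1110010100001110
Step 2 - Add 1: 1110010100001110 + 1
= 1110010100001111 (represents -6897)


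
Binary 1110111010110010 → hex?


Group into 4-bit nibbles: 1110111010110010
  1110 = E
  1110 = E
  1011 = B
  0010 = 2
= 0xEEB2


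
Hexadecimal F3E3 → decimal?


Positional values:
Position 0: 3 × 16^0 = 3 × 1 = 3
Position 1: E × 16^1 = 14 × 16 = 224
Position 2: 3 × 16^2 = 3 × 256 = 768
Position 3: F × 16^3 = 15 × 4096 = 61440
Sum = 3 + 224 + 768 + 61440
= 62435


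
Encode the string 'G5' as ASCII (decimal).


String: 'G5'  (2 characters)
Per-character ASCII lookup:
  'G': uppercase starts at 65: 'G' = 65 + 6 = 71
  '5': digits start at 48: '5' = 48 + 5 = 53
= 71 53


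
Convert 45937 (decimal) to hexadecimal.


Divide by 16 repeatedly:
45937 ÷ 16 = 2871 remainder 1 (1)
2871 ÷ 16 = 179 remainder 7 (7)
179 ÷ 16 = 11 remainder 3 (3)
11 ÷ 16 = 0 remainder 11 (B)
Reading remainders bottom-up:
= 0xB371


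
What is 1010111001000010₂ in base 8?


Group into 3-bit groups: 001010111001000010
  001 = 1
  010 = 2
  111 = 7
  001 = 1
  000 = 0
  010 = 2
= 0o127102


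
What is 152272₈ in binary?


Each octal digit → 3 binary bits:
  1 = 001
  5 = 101
  2 = 010
  2 = 010
  7 = 111
  2 = 010
Concatenate: 001 101 010 010 111 010
= 001101010010111010


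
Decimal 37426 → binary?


Divide by 2 repeatedly:
37426 ÷ 2 = 18713 remainder 0
18713 ÷ 2 = 9356 remainder 1
9356 ÷ 2 = 4678 remainder 0
4678 ÷ 2 = 2339 remainder 0
2339 ÷ 2 = 1169 remainder 1
1169 ÷ 2 = 584 remainder 1
584 ÷ 2 = 292 remainder 0
292 ÷ 2 = 146 remainder 0
146 ÷ 2 = 73 remainder 0
73 ÷ 2 = 36 remainder 1
36 ÷ 2 = 18 remainder 0
18 ÷ 2 = 9 remainder 0
9 ÷ 2 = 4 remainder 1
4 ÷ 2 = 2 remainder 0
2 ÷ 2 = 1 remainder 0
1 ÷ 2 = 0 remainder 1
Reading remainders bottom-up:
= 1001001000110010


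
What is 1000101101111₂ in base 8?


Group into 3-bit groups: 001000101101111
  001 = 1
  000 = 0
  101 = 5
  101 = 5
  111 = 7
= 0o10557


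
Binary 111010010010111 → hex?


Group into 4-bit nibbles: 0111010010010111
  0111 = 7
  0100 = 4
  1001 = 9
  0111 = 7
= 0x7497


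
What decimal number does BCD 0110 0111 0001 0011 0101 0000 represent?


Each 4-bit group → digit:
  0110 → 6
  0111 → 7
  0001 → 1
  0011 → 3
  0101 → 5
  0000 → 0
= 671350


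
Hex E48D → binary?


Each hex digit → 4 binary bits:
  E = 1110
  4 = 0100
  8 = 1000
  D = 1101
Concatenate: 1110 0100 1000 1101
= 1110010010001101


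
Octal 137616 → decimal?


Positional values:
Position 0: 6 × 8^0 = 6
Position 1: 1 × 8^1 = 8
Position 2: 6 × 8^2 = 384
Position 3: 7 × 8^3 = 3584
Position 4: 3 × 8^4 = 12288
Position 5: 1 × 8^5 = 32768
Sum = 6 + 8 + 384 + 3584 + 12288 + 32768
= 49038


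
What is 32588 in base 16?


Divide by 16 repeatedly:
32588 ÷ 16 = 2036 remainder 12 (C)
2036 ÷ 16 = 127 remainder 4 (4)
127 ÷ 16 = 7 remainder 15 (F)
7 ÷ 16 = 0 remainder 7 (7)
Reading remainders bottom-up:
= 0x7F4C


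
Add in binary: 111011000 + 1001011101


Align and add column by column (LSB to MSB, carry propagating):
  00111011000
+ 01001011101
  -----------
  col 0: 0 + 1 + 0 (carry in) = 1 → bit 1, carry out 0
  col 1: 0 + 0 + 0 (carry in) = 0 → bit 0, carry out 0
  col 2: 0 + 1 + 0 (carry in) = 1 → bit 1, carry out 0
  col 3: 1 + 1 + 0 (carry in) = 2 → bit 0, carry out 1
  col 4: 1 + 1 + 1 (carry in) = 3 → bit 1, carry out 1
  col 5: 0 + 0 + 1 (carry in) = 1 → bit 1, carry out 0
  col 6: 1 + 1 + 0 (carry in) = 2 → bit 0, carry out 1
  col 7: 1 + 0 + 1 (carry in) = 2 → bit 0, carry out 1
  col 8: 1 + 0 + 1 (carry in) = 2 → bit 0, carry out 1
  col 9: 0 + 1 + 1 (carry in) = 2 → bit 0, carry out 1
  col 10: 0 + 0 + 1 (carry in) = 1 → bit 1, carry out 0
Reading bits MSB→LSB: 10000110101
Strip leading zeros: 10000110101
= 10000110101


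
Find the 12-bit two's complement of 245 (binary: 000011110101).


Original: 000011110101
Step 1 - Invert all bits: 111100001010
Step 2 - Add 1: 111100001010 + 1
= 111100001011 (represents -245)


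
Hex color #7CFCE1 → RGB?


Hex: #7CFCE1
R = 7C₁₆ = 124
G = FC₁₆ = 252
B = E1₁₆ = 225
= RGB(124, 252, 225)


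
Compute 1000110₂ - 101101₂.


Align and subtract column by column (LSB to MSB, borrowing when needed):
  1000110
- 0101101
  -------
  col 0: (0 - 0 borrow-in) - 1 → borrow from next column: (0+2) - 1 = 1, borrow out 1
  col 1: (1 - 1 borrow-in) - 0 → 0 - 0 = 0, borrow out 0
  col 2: (1 - 0 borrow-in) - 1 → 1 - 1 = 0, borrow out 0
  col 3: (0 - 0 borrow-in) - 1 → borrow from next column: (0+2) - 1 = 1, borrow out 1
  col 4: (0 - 1 borrow-in) - 0 → borrow from next column: (-1+2) - 0 = 1, borrow out 1
  col 5: (0 - 1 borrow-in) - 1 → borrow from next column: (-1+2) - 1 = 0, borrow out 1
  col 6: (1 - 1 borrow-in) - 0 → 0 - 0 = 0, borrow out 0
Reading bits MSB→LSB: 0011001
Strip leading zeros: 11001
= 11001


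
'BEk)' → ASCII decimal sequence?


String: 'BEk)'  (4 characters)
Per-character ASCII lookup:
  'B': uppercase starts at 65: 'B' = 65 + 1 = 66
  'E': uppercase starts at 65: 'E' = 65 + 4 = 69
  'k': lowercase starts at 97: 'k' = 97 + 10 = 107
  ')': special character: ')' = 41
= 66 69 107 41


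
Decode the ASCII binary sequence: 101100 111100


Codes (binary): 101100 111100
Per-code ASCII lookup:
  101100 = 44  (special character) → ','
  111100 = 60  (special character) → '<'
= ',<'


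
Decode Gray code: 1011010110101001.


Gray code: 1011010110101001
MSB stays the same: 1
Each subsequent bit = prev_binary XOR current_gray:
  B[1] = 1 XOR 0 = 1
  B[2] = 1 XOR 1 = 0
  B[3] = 0 XOR 1 = 1
  B[4] = 1 XOR 0 = 1
  B[5] = 1 XOR 1 = 0
  B[6] = 0 XOR 0 = 0
  B[7] = 0 XOR 1 = 1
  B[8] = 1 XOR 1 = 0
  B[9] = 0 XOR 0 = 0
  B[10] = 0 XOR 1 = 1
  B[11] = 1 XOR 0 = 1
  B[12] = 1 XOR 1 = 0
  B[13] = 0 XOR 0 = 0
  B[14] = 0 XOR 0 = 0
  B[15] = 0 XOR 1 = 1
= 1101100100110001 (55601 decimal)


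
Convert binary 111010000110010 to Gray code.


Binary: 111010000110010
Gray code: G = B XOR (B >> 1)
B >> 1 = 011101000011001
111010000110010 XOR 011101000011001:
  1 XOR 0 = 1
  1 XOR 1 = 0
  1 XOR 1 = 0
  0 XOR 1 = 1
  1 XOR 0 = 1
  0 XOR 1 = 1
  0 XOR 0 = 0
  0 XOR 0 = 0
  0 XOR 0 = 0
  1 XOR 0 = 1
  1 XOR 1 = 0
  0 XOR 1 = 1
  0 XOR 0 = 0
  1 XOR 0 = 1
  0 XOR 1 = 1
= 100111000101011


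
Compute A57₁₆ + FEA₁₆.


Align and add column by column (LSB to MSB, each column mod 16 with carry):
  0A57
+ 0FEA
  ----
  col 0: 7(7) + A(10) + 0 (carry in) = 17 → 1(1), carry out 1
  col 1: 5(5) + E(14) + 1 (carry in) = 20 → 4(4), carry out 1
  col 2: A(10) + F(15) + 1 (carry in) = 26 → A(10), carry out 1
  col 3: 0(0) + 0(0) + 1 (carry in) = 1 → 1(1), carry out 0
Reading digits MSB→LSB: 1A41
Strip leading zeros: 1A41
= 0x1A41


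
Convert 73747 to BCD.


Each digit → 4-bit binary:
  7 → 0111
  3 → 0011
  7 → 0111
  4 → 0100
  7 → 0111
= 0111 0011 0111 0100 0111


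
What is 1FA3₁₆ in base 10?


Positional values:
Position 0: 3 × 16^0 = 3 × 1 = 3
Position 1: A × 16^1 = 10 × 16 = 160
Position 2: F × 16^2 = 15 × 256 = 3840
Position 3: 1 × 16^3 = 1 × 4096 = 4096
Sum = 3 + 160 + 3840 + 4096
= 8099


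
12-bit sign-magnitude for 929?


Sign bit: 0 (positive)
Magnitude: 929 = 01110100001
= 001110100001


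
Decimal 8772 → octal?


Divide by 8 repeatedly:
8772 ÷ 8 = 1096 remainder 4
1096 ÷ 8 = 137 remainder 0
137 ÷ 8 = 17 remainder 1
17 ÷ 8 = 2 remainder 1
2 ÷ 8 = 0 remainder 2
Reading remainders bottom-up:
= 0o21104


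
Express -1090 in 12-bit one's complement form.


Original: 010001000010
Invert all bits:
  bit 0: 0 → 1
  bit 1: 1 → 0
  bit 2: 0 → 1
  bit 3: 0 → 1
  bit 4: 0 → 1
  bit 5: 1 → 0
  bit 6: 0 → 1
  bit 7: 0 → 1
  bit 8: 0 → 1
  bit 9: 0 → 1
  bit 10: 1 → 0
  bit 11: 0 → 1
= 101110111101


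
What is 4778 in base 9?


Divide by 9 repeatedly:
4778 ÷ 9 = 530 remainder 8
530 ÷ 9 = 58 remainder 8
58 ÷ 9 = 6 remainder 4
6 ÷ 9 = 0 remainder 6
Reading remainders bottom-up:
= 6488


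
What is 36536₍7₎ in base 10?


Positional values (base 7):
  6 × 7^0 = 6 × 1 = 6
  3 × 7^1 = 3 × 7 = 21
  5 × 7^2 = 5 × 49 = 245
  6 × 7^3 = 6 × 343 = 2058
  3 × 7^4 = 3 × 2401 = 7203
Sum = 6 + 21 + 245 + 2058 + 7203
= 9533


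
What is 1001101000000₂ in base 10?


Positional values:
Bit 6: 1 × 2^6 = 64
Bit 8: 1 × 2^8 = 256
Bit 9: 1 × 2^9 = 512
Bit 12: 1 × 2^12 = 4096
Sum = 64 + 256 + 512 + 4096
= 4928


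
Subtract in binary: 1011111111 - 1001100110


Align and subtract column by column (LSB to MSB, borrowing when needed):
  1011111111
- 1001100110
  ----------
  col 0: (1 - 0 borrow-in) - 0 → 1 - 0 = 1, borrow out 0
  col 1: (1 - 0 borrow-in) - 1 → 1 - 1 = 0, borrow out 0
  col 2: (1 - 0 borrow-in) - 1 → 1 - 1 = 0, borrow out 0
  col 3: (1 - 0 borrow-in) - 0 → 1 - 0 = 1, borrow out 0
  col 4: (1 - 0 borrow-in) - 0 → 1 - 0 = 1, borrow out 0
  col 5: (1 - 0 borrow-in) - 1 → 1 - 1 = 0, borrow out 0
  col 6: (1 - 0 borrow-in) - 1 → 1 - 1 = 0, borrow out 0
  col 7: (1 - 0 borrow-in) - 0 → 1 - 0 = 1, borrow out 0
  col 8: (0 - 0 borrow-in) - 0 → 0 - 0 = 0, borrow out 0
  col 9: (1 - 0 borrow-in) - 1 → 1 - 1 = 0, borrow out 0
Reading bits MSB→LSB: 0010011001
Strip leading zeros: 10011001
= 10011001


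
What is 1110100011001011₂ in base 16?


Group into 4-bit nibbles: 1110100011001011
  1110 = E
  1000 = 8
  1100 = C
  1011 = B
= 0xE8CB


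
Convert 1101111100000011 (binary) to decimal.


Positional values:
Bit 0: 1 × 2^0 = 1
Bit 1: 1 × 2^1 = 2
Bit 8: 1 × 2^8 = 256
Bit 9: 1 × 2^9 = 512
Bit 10: 1 × 2^10 = 1024
Bit 11: 1 × 2^11 = 2048
Bit 12: 1 × 2^12 = 4096
Bit 14: 1 × 2^14 = 16384
Bit 15: 1 × 2^15 = 32768
Sum = 1 + 2 + 256 + 512 + 1024 + 2048 + 4096 + 16384 + 32768
= 57091


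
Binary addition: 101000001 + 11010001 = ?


Align and add column by column (LSB to MSB, carry propagating):
  0101000001
+ 0011010001
  ----------
  col 0: 1 + 1 + 0 (carry in) = 2 → bit 0, carry out 1
  col 1: 0 + 0 + 1 (carry in) = 1 → bit 1, carry out 0
  col 2: 0 + 0 + 0 (carry in) = 0 → bit 0, carry out 0
  col 3: 0 + 0 + 0 (carry in) = 0 → bit 0, carry out 0
  col 4: 0 + 1 + 0 (carry in) = 1 → bit 1, carry out 0
  col 5: 0 + 0 + 0 (carry in) = 0 → bit 0, carry out 0
  col 6: 1 + 1 + 0 (carry in) = 2 → bit 0, carry out 1
  col 7: 0 + 1 + 1 (carry in) = 2 → bit 0, carry out 1
  col 8: 1 + 0 + 1 (carry in) = 2 → bit 0, carry out 1
  col 9: 0 + 0 + 1 (carry in) = 1 → bit 1, carry out 0
Reading bits MSB→LSB: 1000010010
Strip leading zeros: 1000010010
= 1000010010


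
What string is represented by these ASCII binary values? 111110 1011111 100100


Codes (binary): 111110 1011111 100100
Per-code ASCII lookup:
  111110 = 62  (special character) → '>'
  1011111 = 95  (special character) → '_'
  100100 = 36  (special character) → '$'
= '>_$'


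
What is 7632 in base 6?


Divide by 6 repeatedly:
7632 ÷ 6 = 1272 remainder 0
1272 ÷ 6 = 212 remainder 0
212 ÷ 6 = 35 remainder 2
35 ÷ 6 = 5 remainder 5
5 ÷ 6 = 0 remainder 5
Reading remainders bottom-up:
= 55200


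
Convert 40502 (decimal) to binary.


Divide by 2 repeatedly:
40502 ÷ 2 = 20251 remainder 0
20251 ÷ 2 = 10125 remainder 1
10125 ÷ 2 = 5062 remainder 1
5062 ÷ 2 = 2531 remainder 0
2531 ÷ 2 = 1265 remainder 1
1265 ÷ 2 = 632 remainder 1
632 ÷ 2 = 316 remainder 0
316 ÷ 2 = 158 remainder 0
158 ÷ 2 = 79 remainder 0
79 ÷ 2 = 39 remainder 1
39 ÷ 2 = 19 remainder 1
19 ÷ 2 = 9 remainder 1
9 ÷ 2 = 4 remainder 1
4 ÷ 2 = 2 remainder 0
2 ÷ 2 = 1 remainder 0
1 ÷ 2 = 0 remainder 1
Reading remainders bottom-up:
= 1001111000110110


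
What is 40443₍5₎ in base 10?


Positional values (base 5):
  3 × 5^0 = 3 × 1 = 3
  4 × 5^1 = 4 × 5 = 20
  4 × 5^2 = 4 × 25 = 100
  0 × 5^3 = 0 × 125 = 0
  4 × 5^4 = 4 × 625 = 2500
Sum = 3 + 20 + 100 + 0 + 2500
= 2623


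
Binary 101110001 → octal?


Group into 3-bit groups: 101110001
  101 = 5
  110 = 6
  001 = 1
= 0o561


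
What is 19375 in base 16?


Divide by 16 repeatedly:
19375 ÷ 16 = 1210 remainder 15 (F)
1210 ÷ 16 = 75 remainder 10 (A)
75 ÷ 16 = 4 remainder 11 (B)
4 ÷ 16 = 0 remainder 4 (4)
Reading remainders bottom-up:
= 0x4BAF


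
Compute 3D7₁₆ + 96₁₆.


Align and add column by column (LSB to MSB, each column mod 16 with carry):
  03D7
+ 0096
  ----
  col 0: 7(7) + 6(6) + 0 (carry in) = 13 → D(13), carry out 0
  col 1: D(13) + 9(9) + 0 (carry in) = 22 → 6(6), carry out 1
  col 2: 3(3) + 0(0) + 1 (carry in) = 4 → 4(4), carry out 0
  col 3: 0(0) + 0(0) + 0 (carry in) = 0 → 0(0), carry out 0
Reading digits MSB→LSB: 046D
Strip leading zeros: 46D
= 0x46D


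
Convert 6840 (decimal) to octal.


Divide by 8 repeatedly:
6840 ÷ 8 = 855 remainder 0
855 ÷ 8 = 106 remainder 7
106 ÷ 8 = 13 remainder 2
13 ÷ 8 = 1 remainder 5
1 ÷ 8 = 0 remainder 1
Reading remainders bottom-up:
= 0o15270


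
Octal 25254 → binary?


Each octal digit → 3 binary bits:
  2 = 010
  5 = 101
  2 = 010
  5 = 101
  4 = 100
Concatenate: 010 101 010 101 100
= 010101010101100


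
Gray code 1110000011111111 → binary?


Gray code: 1110000011111111
MSB stays the same: 1
Each subsequent bit = prev_binary XOR current_gray:
  B[1] = 1 XOR 1 = 0
  B[2] = 0 XOR 1 = 1
  B[3] = 1 XOR 0 = 1
  B[4] = 1 XOR 0 = 1
  B[5] = 1 XOR 0 = 1
  B[6] = 1 XOR 0 = 1
  B[7] = 1 XOR 0 = 1
  B[8] = 1 XOR 1 = 0
  B[9] = 0 XOR 1 = 1
  B[10] = 1 XOR 1 = 0
  B[11] = 0 XOR 1 = 1
  B[12] = 1 XOR 1 = 0
  B[13] = 0 XOR 1 = 1
  B[14] = 1 XOR 1 = 0
  B[15] = 0 XOR 1 = 1
= 1011111101010101 (48981 decimal)


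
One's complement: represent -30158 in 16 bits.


Original: 0111010111001110
Invert all bits:
  bit 0: 0 → 1
  bit 1: 1 → 0
  bit 2: 1 → 0
  bit 3: 1 → 0
  bit 4: 0 → 1
  bit 5: 1 → 0
  bit 6: 0 → 1
  bit 7: 1 → 0
  bit 8: 1 → 0
  bit 9: 1 → 0
  bit 10: 0 → 1
  bit 11: 0 → 1
  bit 12: 1 → 0
  bit 13: 1 → 0
  bit 14: 1 → 0
  bit 15: 0 → 1
= 1000101000110001


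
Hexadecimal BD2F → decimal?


Positional values:
Position 0: F × 16^0 = 15 × 1 = 15
Position 1: 2 × 16^1 = 2 × 16 = 32
Position 2: D × 16^2 = 13 × 256 = 3328
Position 3: B × 16^3 = 11 × 4096 = 45056
Sum = 15 + 32 + 3328 + 45056
= 48431


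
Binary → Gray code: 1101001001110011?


Binary: 1101001001110011
Gray code: G = B XOR (B >> 1)
B >> 1 = 0110100100111001
1101001001110011 XOR 0110100100111001:
  1 XOR 0 = 1
  1 XOR 1 = 0
  0 XOR 1 = 1
  1 XOR 0 = 1
  0 XOR 1 = 1
  0 XOR 0 = 0
  1 XOR 0 = 1
  0 XOR 1 = 1
  0 XOR 0 = 0
  1 XOR 0 = 1
  1 XOR 1 = 0
  1 XOR 1 = 0
  0 XOR 1 = 1
  0 XOR 0 = 0
  1 XOR 0 = 1
  1 XOR 1 = 0
= 1011101101001010


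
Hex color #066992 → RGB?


Hex: #066992
R = 06₁₆ = 6
G = 69₁₆ = 105
B = 92₁₆ = 146
= RGB(6, 105, 146)


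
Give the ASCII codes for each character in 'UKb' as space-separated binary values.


String: 'UKb'  (3 characters)
Per-character ASCII lookup:
  'U': uppercase starts at 65: 'U' = 65 + 20 = 85 → 1010101
  'K': uppercase starts at 65: 'K' = 65 + 10 = 75 → 1001011
  'b': lowercase starts at 97: 'b' = 97 + 1 = 98 → 1100010
= 1010101 1001011 1100010


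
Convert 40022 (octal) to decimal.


Positional values:
Position 0: 2 × 8^0 = 2
Position 1: 2 × 8^1 = 16
Position 2: 0 × 8^2 = 0
Position 3: 0 × 8^3 = 0
Position 4: 4 × 8^4 = 16384
Sum = 2 + 16 + 0 + 0 + 16384
= 16402


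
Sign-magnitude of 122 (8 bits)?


Sign bit: 0 (positive)
Magnitude: 122 = 1111010
= 01111010


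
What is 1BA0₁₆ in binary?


Each hex digit → 4 binary bits:
  1 = 0001
  B = 1011
  A = 1010
  0 = 0000
Concatenate: 0001 1011 1010 0000
= 0001101110100000


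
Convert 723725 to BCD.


Each digit → 4-bit binary:
  7 → 0111
  2 → 0010
  3 → 0011
  7 → 0111
  2 → 0010
  5 → 0101
= 0111 0010 0011 0111 0010 0101


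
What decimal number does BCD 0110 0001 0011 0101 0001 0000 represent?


Each 4-bit group → digit:
  0110 → 6
  0001 → 1
  0011 → 3
  0101 → 5
  0001 → 1
  0000 → 0
= 613510


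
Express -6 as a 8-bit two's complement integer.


Original: 00000110
Step 1 - Invert all bits: 11111001
Step 2 - Add 1: 11111001 + 1
= 11111010 (represents -6)


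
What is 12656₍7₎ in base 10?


Positional values (base 7):
  6 × 7^0 = 6 × 1 = 6
  5 × 7^1 = 5 × 7 = 35
  6 × 7^2 = 6 × 49 = 294
  2 × 7^3 = 2 × 343 = 686
  1 × 7^4 = 1 × 2401 = 2401
Sum = 6 + 35 + 294 + 686 + 2401
= 3422


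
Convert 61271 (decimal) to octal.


Divide by 8 repeatedly:
61271 ÷ 8 = 7658 remainder 7
7658 ÷ 8 = 957 remainder 2
957 ÷ 8 = 119 remainder 5
119 ÷ 8 = 14 remainder 7
14 ÷ 8 = 1 remainder 6
1 ÷ 8 = 0 remainder 1
Reading remainders bottom-up:
= 0o167527


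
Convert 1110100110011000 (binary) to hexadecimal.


Group into 4-bit nibbles: 1110100110011000
  1110 = E
  1001 = 9
  1001 = 9
  1000 = 8
= 0xE998


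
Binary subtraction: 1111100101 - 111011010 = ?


Align and subtract column by column (LSB to MSB, borrowing when needed):
  1111100101
- 0111011010
  ----------
  col 0: (1 - 0 borrow-in) - 0 → 1 - 0 = 1, borrow out 0
  col 1: (0 - 0 borrow-in) - 1 → borrow from next column: (0+2) - 1 = 1, borrow out 1
  col 2: (1 - 1 borrow-in) - 0 → 0 - 0 = 0, borrow out 0
  col 3: (0 - 0 borrow-in) - 1 → borrow from next column: (0+2) - 1 = 1, borrow out 1
  col 4: (0 - 1 borrow-in) - 1 → borrow from next column: (-1+2) - 1 = 0, borrow out 1
  col 5: (1 - 1 borrow-in) - 0 → 0 - 0 = 0, borrow out 0
  col 6: (1 - 0 borrow-in) - 1 → 1 - 1 = 0, borrow out 0
  col 7: (1 - 0 borrow-in) - 1 → 1 - 1 = 0, borrow out 0
  col 8: (1 - 0 borrow-in) - 1 → 1 - 1 = 0, borrow out 0
  col 9: (1 - 0 borrow-in) - 0 → 1 - 0 = 1, borrow out 0
Reading bits MSB→LSB: 1000001011
Strip leading zeros: 1000001011
= 1000001011


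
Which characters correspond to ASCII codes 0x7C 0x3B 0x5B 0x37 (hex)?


Codes (hex): 0x7C 0x3B 0x5B 0x37
Per-code ASCII lookup:
  0x7C = 124  (special character) → '|'
  0x3B = 59  (special character) → ';'
  0x5B = 91  (special character) → '['
  0x37 = 55  (range 48-57: digits, 55 - 48 = 7) → '7'
= '|;[7'


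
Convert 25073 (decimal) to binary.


Divide by 2 repeatedly:
25073 ÷ 2 = 12536 remainder 1
12536 ÷ 2 = 6268 remainder 0
6268 ÷ 2 = 3134 remainder 0
3134 ÷ 2 = 1567 remainder 0
1567 ÷ 2 = 783 remainder 1
783 ÷ 2 = 391 remainder 1
391 ÷ 2 = 195 remainder 1
195 ÷ 2 = 97 remainder 1
97 ÷ 2 = 48 remainder 1
48 ÷ 2 = 24 remainder 0
24 ÷ 2 = 12 remainder 0
12 ÷ 2 = 6 remainder 0
6 ÷ 2 = 3 remainder 0
3 ÷ 2 = 1 remainder 1
1 ÷ 2 = 0 remainder 1
Reading remainders bottom-up:
= 110000111110001


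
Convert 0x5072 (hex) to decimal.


Positional values:
Position 0: 2 × 16^0 = 2 × 1 = 2
Position 1: 7 × 16^1 = 7 × 16 = 112
Position 2: 0 × 16^2 = 0 × 256 = 0
Position 3: 5 × 16^3 = 5 × 4096 = 20480
Sum = 2 + 112 + 0 + 20480
= 20594


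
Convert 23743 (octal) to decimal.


Positional values:
Position 0: 3 × 8^0 = 3
Position 1: 4 × 8^1 = 32
Position 2: 7 × 8^2 = 448
Position 3: 3 × 8^3 = 1536
Position 4: 2 × 8^4 = 8192
Sum = 3 + 32 + 448 + 1536 + 8192
= 10211


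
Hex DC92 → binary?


Each hex digit → 4 binary bits:
  D = 1101
  C = 1100
  9 = 1001
  2 = 0010
Concatenate: 1101 1100 1001 0010
= 1101110010010010


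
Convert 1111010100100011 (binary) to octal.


Group into 3-bit groups: 001111010100100011
  001 = 1
  111 = 7
  010 = 2
  100 = 4
  100 = 4
  011 = 3
= 0o172443


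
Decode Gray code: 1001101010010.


Gray code: 1001101010010
MSB stays the same: 1
Each subsequent bit = prev_binary XOR current_gray:
  B[1] = 1 XOR 0 = 1
  B[2] = 1 XOR 0 = 1
  B[3] = 1 XOR 1 = 0
  B[4] = 0 XOR 1 = 1
  B[5] = 1 XOR 0 = 1
  B[6] = 1 XOR 1 = 0
  B[7] = 0 XOR 0 = 0
  B[8] = 0 XOR 1 = 1
  B[9] = 1 XOR 0 = 1
  B[10] = 1 XOR 0 = 1
  B[11] = 1 XOR 1 = 0
  B[12] = 0 XOR 0 = 0
= 1110110011100 (7580 decimal)


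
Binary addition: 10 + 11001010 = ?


Align and add column by column (LSB to MSB, carry propagating):
  000000010
+ 011001010
  ---------
  col 0: 0 + 0 + 0 (carry in) = 0 → bit 0, carry out 0
  col 1: 1 + 1 + 0 (carry in) = 2 → bit 0, carry out 1
  col 2: 0 + 0 + 1 (carry in) = 1 → bit 1, carry out 0
  col 3: 0 + 1 + 0 (carry in) = 1 → bit 1, carry out 0
  col 4: 0 + 0 + 0 (carry in) = 0 → bit 0, carry out 0
  col 5: 0 + 0 + 0 (carry in) = 0 → bit 0, carry out 0
  col 6: 0 + 1 + 0 (carry in) = 1 → bit 1, carry out 0
  col 7: 0 + 1 + 0 (carry in) = 1 → bit 1, carry out 0
  col 8: 0 + 0 + 0 (carry in) = 0 → bit 0, carry out 0
Reading bits MSB→LSB: 011001100
Strip leading zeros: 11001100
= 11001100


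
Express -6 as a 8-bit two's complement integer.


Original: 00000110
Step 1 - Invert all bits: 11111001
Step 2 - Add 1: 11111001 + 1
= 11111010 (represents -6)


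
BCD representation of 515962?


Each digit → 4-bit binary:
  5 → 0101
  1 → 0001
  5 → 0101
  9 → 1001
  6 → 0110
  2 → 0010
= 0101 0001 0101 1001 0110 0010


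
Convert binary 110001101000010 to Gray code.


Binary: 110001101000010
Gray code: G = B XOR (B >> 1)
B >> 1 = 011000110100001
110001101000010 XOR 011000110100001:
  1 XOR 0 = 1
  1 XOR 1 = 0
  0 XOR 1 = 1
  0 XOR 0 = 0
  0 XOR 0 = 0
  1 XOR 0 = 1
  1 XOR 1 = 0
  0 XOR 1 = 1
  1 XOR 0 = 1
  0 XOR 1 = 1
  0 XOR 0 = 0
  0 XOR 0 = 0
  0 XOR 0 = 0
  1 XOR 0 = 1
  0 XOR 1 = 1
= 101001011100011


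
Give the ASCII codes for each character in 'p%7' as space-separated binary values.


String: 'p%7'  (3 characters)
Per-character ASCII lookup:
  'p': lowercase starts at 97: 'p' = 97 + 15 = 112 → 1110000
  '%': special character: '%' = 37 → 100101
  '7': digits start at 48: '7' = 48 + 7 = 55 → 110111
= 1110000 100101 110111


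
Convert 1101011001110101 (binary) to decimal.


Positional values:
Bit 0: 1 × 2^0 = 1
Bit 2: 1 × 2^2 = 4
Bit 4: 1 × 2^4 = 16
Bit 5: 1 × 2^5 = 32
Bit 6: 1 × 2^6 = 64
Bit 9: 1 × 2^9 = 512
Bit 10: 1 × 2^10 = 1024
Bit 12: 1 × 2^12 = 4096
Bit 14: 1 × 2^14 = 16384
Bit 15: 1 × 2^15 = 32768
Sum = 1 + 4 + 16 + 32 + 64 + 512 + 1024 + 4096 + 16384 + 32768
= 54901


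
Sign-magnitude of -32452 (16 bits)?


Sign bit: 1 (negative)
Magnitude: 32452 = 111111011000100
= 1111111011000100


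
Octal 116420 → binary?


Each octal digit → 3 binary bits:
  1 = 001
  1 = 001
  6 = 110
  4 = 100
  2 = 010
  0 = 000
Concatenate: 001 001 110 100 010 000
= 001001110100010000


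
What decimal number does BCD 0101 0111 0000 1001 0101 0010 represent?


Each 4-bit group → digit:
  0101 → 5
  0111 → 7
  0000 → 0
  1001 → 9
  0101 → 5
  0010 → 2
= 570952


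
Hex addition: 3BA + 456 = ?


Align and add column by column (LSB to MSB, each column mod 16 with carry):
  03BA
+ 0456
  ----
  col 0: A(10) + 6(6) + 0 (carry in) = 16 → 0(0), carry out 1
  col 1: B(11) + 5(5) + 1 (carry in) = 17 → 1(1), carry out 1
  col 2: 3(3) + 4(4) + 1 (carry in) = 8 → 8(8), carry out 0
  col 3: 0(0) + 0(0) + 0 (carry in) = 0 → 0(0), carry out 0
Reading digits MSB→LSB: 0810
Strip leading zeros: 810
= 0x810


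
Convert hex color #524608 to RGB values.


Hex: #524608
R = 52₁₆ = 82
G = 46₁₆ = 70
B = 08₁₆ = 8
= RGB(82, 70, 8)


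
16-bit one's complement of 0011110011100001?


Original: 0011110011100001
Invert all bits:
  bit 0: 0 → 1
  bit 1: 0 → 1
  bit 2: 1 → 0
  bit 3: 1 → 0
  bit 4: 1 → 0
  bit 5: 1 → 0
  bit 6: 0 → 1
  bit 7: 0 → 1
  bit 8: 1 → 0
  bit 9: 1 → 0
  bit 10: 1 → 0
  bit 11: 0 → 1
  bit 12: 0 → 1
  bit 13: 0 → 1
  bit 14: 0 → 1
  bit 15: 1 → 0
= 1100001100011110


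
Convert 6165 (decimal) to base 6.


Divide by 6 repeatedly:
6165 ÷ 6 = 1027 remainder 3
1027 ÷ 6 = 171 remainder 1
171 ÷ 6 = 28 remainder 3
28 ÷ 6 = 4 remainder 4
4 ÷ 6 = 0 remainder 4
Reading remainders bottom-up:
= 44313


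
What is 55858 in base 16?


Divide by 16 repeatedly:
55858 ÷ 16 = 3491 remainder 2 (2)
3491 ÷ 16 = 218 remainder 3 (3)
218 ÷ 16 = 13 remainder 10 (A)
13 ÷ 16 = 0 remainder 13 (D)
Reading remainders bottom-up:
= 0xDA32


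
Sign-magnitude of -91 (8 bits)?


Sign bit: 1 (negative)
Magnitude: 91 = 1011011
= 11011011


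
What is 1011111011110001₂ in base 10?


Positional values:
Bit 0: 1 × 2^0 = 1
Bit 4: 1 × 2^4 = 16
Bit 5: 1 × 2^5 = 32
Bit 6: 1 × 2^6 = 64
Bit 7: 1 × 2^7 = 128
Bit 9: 1 × 2^9 = 512
Bit 10: 1 × 2^10 = 1024
Bit 11: 1 × 2^11 = 2048
Bit 12: 1 × 2^12 = 4096
Bit 13: 1 × 2^13 = 8192
Bit 15: 1 × 2^15 = 32768
Sum = 1 + 16 + 32 + 64 + 128 + 512 + 1024 + 2048 + 4096 + 8192 + 32768
= 48881


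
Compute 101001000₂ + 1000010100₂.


Align and add column by column (LSB to MSB, carry propagating):
  00101001000
+ 01000010100
  -----------
  col 0: 0 + 0 + 0 (carry in) = 0 → bit 0, carry out 0
  col 1: 0 + 0 + 0 (carry in) = 0 → bit 0, carry out 0
  col 2: 0 + 1 + 0 (carry in) = 1 → bit 1, carry out 0
  col 3: 1 + 0 + 0 (carry in) = 1 → bit 1, carry out 0
  col 4: 0 + 1 + 0 (carry in) = 1 → bit 1, carry out 0
  col 5: 0 + 0 + 0 (carry in) = 0 → bit 0, carry out 0
  col 6: 1 + 0 + 0 (carry in) = 1 → bit 1, carry out 0
  col 7: 0 + 0 + 0 (carry in) = 0 → bit 0, carry out 0
  col 8: 1 + 0 + 0 (carry in) = 1 → bit 1, carry out 0
  col 9: 0 + 1 + 0 (carry in) = 1 → bit 1, carry out 0
  col 10: 0 + 0 + 0 (carry in) = 0 → bit 0, carry out 0
Reading bits MSB→LSB: 01101011100
Strip leading zeros: 1101011100
= 1101011100


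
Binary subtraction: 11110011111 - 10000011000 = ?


Align and subtract column by column (LSB to MSB, borrowing when needed):
  11110011111
- 10000011000
  -----------
  col 0: (1 - 0 borrow-in) - 0 → 1 - 0 = 1, borrow out 0
  col 1: (1 - 0 borrow-in) - 0 → 1 - 0 = 1, borrow out 0
  col 2: (1 - 0 borrow-in) - 0 → 1 - 0 = 1, borrow out 0
  col 3: (1 - 0 borrow-in) - 1 → 1 - 1 = 0, borrow out 0
  col 4: (1 - 0 borrow-in) - 1 → 1 - 1 = 0, borrow out 0
  col 5: (0 - 0 borrow-in) - 0 → 0 - 0 = 0, borrow out 0
  col 6: (0 - 0 borrow-in) - 0 → 0 - 0 = 0, borrow out 0
  col 7: (1 - 0 borrow-in) - 0 → 1 - 0 = 1, borrow out 0
  col 8: (1 - 0 borrow-in) - 0 → 1 - 0 = 1, borrow out 0
  col 9: (1 - 0 borrow-in) - 0 → 1 - 0 = 1, borrow out 0
  col 10: (1 - 0 borrow-in) - 1 → 1 - 1 = 0, borrow out 0
Reading bits MSB→LSB: 01110000111
Strip leading zeros: 1110000111
= 1110000111


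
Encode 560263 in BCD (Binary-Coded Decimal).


Each digit → 4-bit binary:
  5 → 0101
  6 → 0110
  0 → 0000
  2 → 0010
  6 → 0110
  3 → 0011
= 0101 0110 0000 0010 0110 0011


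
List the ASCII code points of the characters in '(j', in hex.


String: '(j'  (2 characters)
Per-character ASCII lookup:
  '(': special character: '(' = 40 → 0x28
  'j': lowercase starts at 97: 'j' = 97 + 9 = 106 → 0x6A
= 0x28 0x6A


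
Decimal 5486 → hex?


Divide by 16 repeatedly:
5486 ÷ 16 = 342 remainder 14 (E)
342 ÷ 16 = 21 remainder 6 (6)
21 ÷ 16 = 1 remainder 5 (5)
1 ÷ 16 = 0 remainder 1 (1)
Reading remainders bottom-up:
= 0x156E


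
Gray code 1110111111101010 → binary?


Gray code: 1110111111101010
MSB stays the same: 1
Each subsequent bit = prev_binary XOR current_gray:
  B[1] = 1 XOR 1 = 0
  B[2] = 0 XOR 1 = 1
  B[3] = 1 XOR 0 = 1
  B[4] = 1 XOR 1 = 0
  B[5] = 0 XOR 1 = 1
  B[6] = 1 XOR 1 = 0
  B[7] = 0 XOR 1 = 1
  B[8] = 1 XOR 1 = 0
  B[9] = 0 XOR 1 = 1
  B[10] = 1 XOR 1 = 0
  B[11] = 0 XOR 0 = 0
  B[12] = 0 XOR 1 = 1
  B[13] = 1 XOR 0 = 1
  B[14] = 1 XOR 1 = 0
  B[15] = 0 XOR 0 = 0
= 1011010101001100 (46412 decimal)


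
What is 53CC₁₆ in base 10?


Positional values:
Position 0: C × 16^0 = 12 × 1 = 12
Position 1: C × 16^1 = 12 × 16 = 192
Position 2: 3 × 16^2 = 3 × 256 = 768
Position 3: 5 × 16^3 = 5 × 4096 = 20480
Sum = 12 + 192 + 768 + 20480
= 21452


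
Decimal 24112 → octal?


Divide by 8 repeatedly:
24112 ÷ 8 = 3014 remainder 0
3014 ÷ 8 = 376 remainder 6
376 ÷ 8 = 47 remainder 0
47 ÷ 8 = 5 remainder 7
5 ÷ 8 = 0 remainder 5
Reading remainders bottom-up:
= 0o57060
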